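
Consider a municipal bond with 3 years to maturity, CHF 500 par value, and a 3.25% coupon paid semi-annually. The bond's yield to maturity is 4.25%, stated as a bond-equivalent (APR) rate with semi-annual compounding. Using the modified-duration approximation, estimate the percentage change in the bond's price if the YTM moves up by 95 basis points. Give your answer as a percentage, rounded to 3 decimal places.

-2.680%

Periodic yield y = 0.02125. Modified duration first:
  t   CF        PV=CF/(1+0.02125)^t    t·PV
  1        8.125         7.9559         7.9559
  2        8.125         7.7904        15.5808
  3        8.125         7.6283        22.8849
  4        8.125         7.4696        29.8782
  5        8.125         7.3141        36.5707
  6      508.125       447.8970     2,687.3820
  Σ                    486.0553     2,800.2525
P = 486.0553; D_Mac = 5.76118 half-year periods = 2.88059 yrs; D_mod = 2.88059/(1+0.02125) = 2.82065 yrs.
ΔP/P ≈ -D_mod · Δy = -2.82065 × (+0.0095) = -0.026796 = -2.6796%.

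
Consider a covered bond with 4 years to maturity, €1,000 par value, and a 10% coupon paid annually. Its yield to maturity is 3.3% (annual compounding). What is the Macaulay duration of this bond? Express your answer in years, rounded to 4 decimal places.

Periodic yield y = 0.033. Discount each cash flow and weight by its year:
  t   CF        PV=CF/(1+0.033)^t    t·PV
  1       100.00        96.8054        96.8054
  2       100.00        93.7129       187.4258
  3       100.00        90.7192       272.1575
  4     1,100.00       966.0317     3,864.1270
  Σ                  1,247.2692     4,420.5157
Price P = Σ PV = 1,247.2692.
Macaulay duration = Σ(t·PV) / P = 4,420.5157 / 1,247.2692 = 3.54416 years.

3.5442 years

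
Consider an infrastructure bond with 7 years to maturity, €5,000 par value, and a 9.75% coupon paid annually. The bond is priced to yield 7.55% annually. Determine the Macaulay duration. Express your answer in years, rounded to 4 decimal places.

Periodic yield y = 0.0755. Discount each cash flow and weight by its year:
  t   CF        PV=CF/(1+0.0755)^t    t·PV
  1       487.50       453.2775       453.2775
  2       487.50       421.4575       842.9150
  3       487.50       391.8712     1,175.6137
  4       487.50       364.3619     1,457.4476
  5       487.50       338.7837     1,693.9187
  6       487.50       315.0011     1,890.0069
  7     5,487.50     3,296.8685    23,078.0798
  Σ                  5,581.6216    30,591.2591
Price P = Σ PV = 5,581.6216.
Macaulay duration = Σ(t·PV) / P = 30,591.2591 / 5,581.6216 = 5.48071 years.

5.4807 years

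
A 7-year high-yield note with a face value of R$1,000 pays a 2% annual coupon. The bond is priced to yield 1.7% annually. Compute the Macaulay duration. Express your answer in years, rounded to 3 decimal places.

Periodic yield y = 0.017. Discount each cash flow and weight by its year:
  t   CF        PV=CF/(1+0.017)^t    t·PV
  1        20.00        19.6657        19.6657
  2        20.00        19.3370        38.6739
  3        20.00        19.0137        57.0412
  4        20.00        18.6959        74.7836
  5        20.00        18.3834        91.9169
  6        20.00        18.0761       108.4565
  7     1,020.00       906.4701     6,345.2910
  Σ                  1,019.6418     6,735.8286
Price P = Σ PV = 1,019.6418.
Macaulay duration = Σ(t·PV) / P = 6,735.8286 / 1,019.6418 = 6.60607 years.

6.606 years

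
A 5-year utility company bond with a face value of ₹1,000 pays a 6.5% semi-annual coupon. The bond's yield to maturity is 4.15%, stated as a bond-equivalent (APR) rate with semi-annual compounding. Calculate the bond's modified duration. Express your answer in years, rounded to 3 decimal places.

Periodic yield y = 0.02075. First find Macaulay duration:
  t   CF        PV=CF/(1+0.02075)^t    t·PV
  1        32.50        31.8393        31.8393
  2        32.50        31.1921        62.3842
  3        32.50        30.5580        91.6741
  4        32.50        29.9368       119.7473
  5        32.50        29.3283       146.6413
  6        32.50        28.7321       172.3925
  7        32.50        28.1480       197.0360
  8        32.50        27.5758       220.6065
  9        32.50        27.0152       243.1372
  10    1,032.50       840.8067     8,408.0672
  Σ                  1,105.1324     9,693.5256
P = 1,105.1324; Macaulay duration = 9,693.5256 / 1,105.1324 = 8.77137 half-year periods = 4.38569 years.
Modified duration = D_Mac / (1 + y) = 4.38569 / 1.02075 = 4.29653 years.

4.297 years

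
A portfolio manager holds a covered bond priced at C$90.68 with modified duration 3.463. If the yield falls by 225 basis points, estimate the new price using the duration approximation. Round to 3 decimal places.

Duration approximation: ΔP/P ≈ -D_mod · Δy = -3.463 × (-0.0225) = +0.0779175.
New price ≈ 90.68 × (1 + 0.0779175) = 97.7455589.

C$97.746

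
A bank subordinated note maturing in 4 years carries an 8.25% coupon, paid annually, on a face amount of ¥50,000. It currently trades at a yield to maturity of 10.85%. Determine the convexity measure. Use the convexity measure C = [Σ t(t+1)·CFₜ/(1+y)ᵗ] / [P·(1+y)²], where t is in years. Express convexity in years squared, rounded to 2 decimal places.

13.83

With y = 0.1085:
  t   CF        PV=CF/(1+0.1085)^t    t·PV        t(t+1)·PV
  1     4,125.00     3,721.2449     3,721.2449       7,442.4899
  2     4,125.00     3,357.0094     6,714.0188      20,142.0564
  3     4,125.00     3,028.4253     9,085.2758      36,341.1032
  4    54,125.00    35,847.1902   143,388.7606     716,943.8030
  Σ                 45,953.8697   162,909.3001     780,869.4525
P = 45,953.8697.
Convexity = Σ t(t+1)·PV / [P·(1+y)²] = 780,869.4525 / (45,953.8697 × 1.228772) = 13.82881.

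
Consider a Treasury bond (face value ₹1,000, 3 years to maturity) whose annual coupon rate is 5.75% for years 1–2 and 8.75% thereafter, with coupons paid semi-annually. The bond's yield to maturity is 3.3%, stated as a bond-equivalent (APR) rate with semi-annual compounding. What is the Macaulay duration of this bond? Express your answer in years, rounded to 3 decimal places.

2.804 years

Periodic yield y = 0.0165. Discount each cash flow and weight by its period:
  t   CF        PV=CF/(1+0.0165)^t    t·PV
  1        28.75        28.2833        28.2833
  2        28.75        27.8242        55.6485
  3        28.75        27.3726        82.1177
  4        28.75        26.9283       107.7130
  5        43.75        40.3126       201.5632
  6     1,043.75       946.1330     5,676.7980
  Σ                  1,096.8540     6,152.1237
Price P = Σ PV = 1,096.8540.
Macaulay duration = Σ(t·PV) / P = 6,152.1237 / 1,096.8540 = 5.60888 half-year periods.
In years: 5.60888 / 2 = 2.80444 years.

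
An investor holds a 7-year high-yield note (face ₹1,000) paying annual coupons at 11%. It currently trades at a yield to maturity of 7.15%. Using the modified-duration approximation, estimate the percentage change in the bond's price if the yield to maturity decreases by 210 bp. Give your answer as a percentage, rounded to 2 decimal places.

+10.58%

Periodic yield y = 0.0715. Modified duration first:
  t   CF        PV=CF/(1+0.0715)^t    t·PV
  1       110.00       102.6598       102.6598
  2       110.00        95.8094       191.6189
  3       110.00        89.4162       268.2486
  4       110.00        83.4495       333.7982
  5       110.00        77.8811       389.4053
  6       110.00        72.6841       436.1048
  7     1,110.00       684.5068     4,791.5474
  Σ                  1,206.4070     6,513.3830
P = 1,206.4070; D_Mac = 5.39899 yrs; D_mod = 5.39899/(1+0.0715) = 5.03872 yrs.
ΔP/P ≈ -D_mod · Δy = -5.03872 × (-0.021) = +0.105813 = +10.5813%.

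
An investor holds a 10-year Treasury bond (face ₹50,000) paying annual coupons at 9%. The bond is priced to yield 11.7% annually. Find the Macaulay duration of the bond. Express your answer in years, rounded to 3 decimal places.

6.715 years

Periodic yield y = 0.117. Discount each cash flow and weight by its year:
  t   CF        PV=CF/(1+0.117)^t    t·PV
  1     4,500.00     4,028.6482     4,028.6482
  2     4,500.00     3,606.6680     7,213.3360
  3     4,500.00     3,228.8881     9,686.6643
  4     4,500.00     2,890.6787    11,562.7148
  5     4,500.00     2,587.8950    12,939.4749
  6     4,500.00     2,316.8263    13,900.9578
  7     4,500.00     2,074.1507    14,519.0547
  8     4,500.00     1,856.8941    14,855.1525
  9     4,500.00     1,662.3940    14,961.5458
  10   54,500.00    18,024.5641   180,245.6412
  Σ                 42,277.6071   283,913.1902
Price P = Σ PV = 42,277.6071.
Macaulay duration = Σ(t·PV) / P = 283,913.1902 / 42,277.6071 = 6.71545 years.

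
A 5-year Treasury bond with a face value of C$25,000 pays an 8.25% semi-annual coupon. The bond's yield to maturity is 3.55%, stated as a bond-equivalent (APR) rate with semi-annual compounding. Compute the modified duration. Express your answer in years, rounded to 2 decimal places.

Periodic yield y = 0.01775. First find Macaulay duration:
  t   CF        PV=CF/(1+0.01775)^t    t·PV
  1     1,031.25     1,013.2646     1,013.2646
  2     1,031.25       995.5928     1,991.1856
  3     1,031.25       978.2292     2,934.6876
  4     1,031.25       961.1685     3,844.6739
  5     1,031.25       944.4053     4,722.0264
  6     1,031.25       927.9344     5,567.6067
  7     1,031.25       911.7509     6,382.2561
  8     1,031.25       895.8495     7,166.7963
  9     1,031.25       880.2255     7,922.0298
  10   26,031.25    21,831.5169   218,315.1691
  Σ                 30,339.9376   259,859.6959
P = 30,339.9376; Macaulay duration = 259,859.6959 / 30,339.9376 = 8.56494 half-year periods = 4.28247 years.
Modified duration = D_Mac / (1 + y) = 4.28247 / 1.01775 = 4.20778 years.

4.21 years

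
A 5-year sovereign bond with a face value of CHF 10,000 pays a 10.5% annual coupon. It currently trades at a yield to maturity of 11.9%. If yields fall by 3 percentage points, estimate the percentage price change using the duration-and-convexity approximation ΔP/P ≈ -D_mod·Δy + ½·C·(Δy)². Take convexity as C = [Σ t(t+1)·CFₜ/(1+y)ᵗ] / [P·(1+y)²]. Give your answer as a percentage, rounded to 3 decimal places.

With y = 0.119:
  t   CF        PV=CF/(1+0.119)^t    t·PV        t(t+1)·PV
  1     1,050.00       938.3378       938.3378       1,876.6756
  2     1,050.00       838.5503     1,677.1006       5,031.3019
  3     1,050.00       749.3747     2,248.1242       8,992.4967
  4     1,050.00       669.6825     2,678.7300      13,393.6501
  5    11,050.00     6,298.1333    31,490.6663     188,943.9978
  Σ                  9,494.0786    39,032.9589     218,238.1220
P = 9,494.0786; D_Mac = 4.11130 yrs; D_mod = 3.67408 yrs; C = 18.35767.
Duration effect: -3.67408 × (-0.03) = +0.110222
Convexity effect: 0.5 × 18.35767 × (-0.03)² = +0.0082610
ΔP/P ≈ +0.110222 + 0.0082610 = +0.118483 = +11.8483%.

+11.848%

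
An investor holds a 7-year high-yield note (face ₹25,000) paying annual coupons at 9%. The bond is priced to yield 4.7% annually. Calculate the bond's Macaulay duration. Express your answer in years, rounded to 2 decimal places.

Periodic yield y = 0.047. Discount each cash flow and weight by its year:
  t   CF        PV=CF/(1+0.047)^t    t·PV
  1     2,250.00     2,148.9971     2,148.9971
  2     2,250.00     2,052.5283     4,105.0566
  3     2,250.00     1,960.3900     5,881.1699
  4     2,250.00     1,872.3878     7,489.5510
  5     2,250.00     1,788.3360     8,941.6798
  6     2,250.00     1,708.0573    10,248.3436
  7    27,250.00    19,757.8523   138,304.9662
  Σ                 31,288.5487   177,119.7643
Price P = Σ PV = 31,288.5487.
Macaulay duration = Σ(t·PV) / P = 177,119.7643 / 31,288.5487 = 5.66085 years.

5.66 years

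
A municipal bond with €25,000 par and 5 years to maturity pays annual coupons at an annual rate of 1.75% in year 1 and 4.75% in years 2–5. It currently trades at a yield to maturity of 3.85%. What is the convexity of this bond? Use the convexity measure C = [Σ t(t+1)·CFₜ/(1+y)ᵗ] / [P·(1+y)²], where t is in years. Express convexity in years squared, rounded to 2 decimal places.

25.34

With y = 0.0385:
  t   CF        PV=CF/(1+0.0385)^t    t·PV        t(t+1)·PV
  1       437.50       421.2807       421.2807         842.5614
  2     1,187.50     1,101.0844     2,202.1688       6,606.5065
  3     1,187.50     1,060.2642     3,180.7927      12,723.1709
  4     1,187.50     1,020.9574     4,083.8295      20,419.1477
  5    26,187.50    21,680.1127   108,400.5636     650,403.3817
  Σ                 25,283.6995   118,288.6354     690,994.7682
P = 25,283.6995.
Convexity = Σ t(t+1)·PV / [P·(1+y)²] = 690,994.7682 / (25,283.6995 × 1.078482) = 25.34085.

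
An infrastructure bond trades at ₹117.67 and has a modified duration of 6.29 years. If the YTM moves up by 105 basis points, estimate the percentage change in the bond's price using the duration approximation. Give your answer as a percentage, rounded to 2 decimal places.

Duration approximation: ΔP/P ≈ -D_mod · Δy = -6.29 × (+0.0105) = -0.066045.
As a percentage: -6.6045%.

-6.60%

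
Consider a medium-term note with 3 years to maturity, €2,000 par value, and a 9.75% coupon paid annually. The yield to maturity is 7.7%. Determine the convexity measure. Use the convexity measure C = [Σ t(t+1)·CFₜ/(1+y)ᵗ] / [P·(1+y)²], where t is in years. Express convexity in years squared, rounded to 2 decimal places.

With y = 0.077:
  t   CF        PV=CF/(1+0.077)^t    t·PV        t(t+1)·PV
  1       195.00       181.0585       181.0585         362.1170
  2       195.00       168.1137       336.2275       1,008.6824
  3     2,195.00     1,757.0633     5,271.1900      21,084.7599
  Σ                  2,106.2356     5,788.4760      22,455.5594
P = 2,106.2356.
Convexity = Σ t(t+1)·PV / [P·(1+y)²] = 22,455.5594 / (2,106.2356 × 1.159929) = 9.19148.

9.19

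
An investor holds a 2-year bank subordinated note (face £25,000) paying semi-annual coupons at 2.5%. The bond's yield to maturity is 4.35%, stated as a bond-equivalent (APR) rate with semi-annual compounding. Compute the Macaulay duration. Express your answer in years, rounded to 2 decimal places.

Periodic yield y = 0.02175. Discount each cash flow and weight by its period:
  t   CF        PV=CF/(1+0.02175)^t    t·PV
  1       312.50       305.8478       305.8478
  2       312.50       299.3372       598.6745
  3       312.50       292.9652       878.8957
  4    25,312.50    23,225.0392    92,900.1567
  Σ                 24,123.1894    94,683.5746
Price P = Σ PV = 24,123.1894.
Macaulay duration = Σ(t·PV) / P = 94,683.5746 / 24,123.1894 = 3.92500 half-year periods.
In years: 3.92500 / 2 = 1.96250 years.

1.96 years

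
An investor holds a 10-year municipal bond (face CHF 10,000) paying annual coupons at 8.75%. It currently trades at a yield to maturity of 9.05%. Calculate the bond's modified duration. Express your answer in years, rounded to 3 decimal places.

6.443 years

Periodic yield y = 0.0905. First find Macaulay duration:
  t   CF        PV=CF/(1+0.0905)^t    t·PV
  1       875.00       802.3842       802.3842
  2       875.00       735.7948     1,471.5896
  3       875.00       674.7316     2,024.1948
  4       875.00       618.7360     2,474.9439
  5       875.00       567.3874     2,836.9371
  6       875.00       520.3002     3,121.8015
  7       875.00       477.1208     3,339.8457
  8       875.00       437.5248     3,500.1986
  9       875.00       401.2149     3,610.9339
  10   10,875.00     4,572.6985    45,726.9849
  Σ                  9,807.8933    68,909.8142
P = 9,807.8933; Macaulay duration = 68,909.8142 / 9,807.8933 = 7.02595 years.
Modified duration = D_Mac / (1 + y) = 7.02595 / 1.0905 = 6.44287 years.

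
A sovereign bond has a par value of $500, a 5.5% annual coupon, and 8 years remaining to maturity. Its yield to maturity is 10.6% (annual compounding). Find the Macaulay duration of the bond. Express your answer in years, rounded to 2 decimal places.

6.43 years

Periodic yield y = 0.106. Discount each cash flow and weight by its year:
  t   CF        PV=CF/(1+0.106)^t    t·PV
  1        27.50        24.8644        24.8644
  2        27.50        22.4814        44.9627
  3        27.50        20.3267        60.9802
  4        27.50        18.3786        73.5144
  5        27.50        16.6172        83.0858
  6        27.50        15.0246        90.1474
  7        27.50        13.5846        95.0922
  8       527.50       235.6033     1,884.8267
  Σ                    366.8807     2,357.4738
Price P = Σ PV = 366.8807.
Macaulay duration = Σ(t·PV) / P = 2,357.4738 / 366.8807 = 6.42572 years.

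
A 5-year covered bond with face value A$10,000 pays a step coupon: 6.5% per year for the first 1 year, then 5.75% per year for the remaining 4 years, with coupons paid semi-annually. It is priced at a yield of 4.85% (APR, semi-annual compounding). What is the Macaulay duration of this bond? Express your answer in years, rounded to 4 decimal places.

Periodic yield y = 0.02425. Discount each cash flow and weight by its period:
  t   CF        PV=CF/(1+0.02425)^t    t·PV
  1       325.00       317.3053       317.3053
  2       325.00       309.7929       619.5857
  3       287.50       267.5592       802.6777
  4       287.50       261.2245     1,044.8981
  5       287.50       255.0398     1,275.1991
  6       287.50       249.0015     1,494.0092
  7       287.50       243.1062     1,701.7434
  8       287.50       237.3505     1,898.8036
  9       287.50       231.7310     2,085.5788
  10   10,287.50     8,095.6201    80,956.2014
  Σ                 10,467.7311    92,196.0024
Price P = Σ PV = 10,467.7311.
Macaulay duration = Σ(t·PV) / P = 92,196.0024 / 10,467.7311 = 8.80764 half-year periods.
In years: 8.80764 / 2 = 4.40382 years.

4.4038 years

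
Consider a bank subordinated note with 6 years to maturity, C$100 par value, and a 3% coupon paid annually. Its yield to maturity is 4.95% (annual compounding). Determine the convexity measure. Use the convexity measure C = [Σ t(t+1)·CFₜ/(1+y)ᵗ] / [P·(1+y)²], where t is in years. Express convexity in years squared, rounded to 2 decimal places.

With y = 0.0495:
  t   CF        PV=CF/(1+0.0495)^t    t·PV        t(t+1)·PV
  1         3.00         2.8585         2.8585           5.7170
  2         3.00         2.7237         5.4474          16.3421
  3         3.00         2.5952         7.7857          31.1426
  4         3.00         2.4728         9.8913          49.4563
  5         3.00         2.3562        11.7809          70.6855
  6       103.00        77.0802       462.4809       3,237.3664
  Σ                     90.0866       500.2446       3,410.7099
P = 90.0866.
Convexity = Σ t(t+1)·PV / [P·(1+y)²] = 3,410.7099 / (90.0866 × 1.101450) = 34.37320.

34.37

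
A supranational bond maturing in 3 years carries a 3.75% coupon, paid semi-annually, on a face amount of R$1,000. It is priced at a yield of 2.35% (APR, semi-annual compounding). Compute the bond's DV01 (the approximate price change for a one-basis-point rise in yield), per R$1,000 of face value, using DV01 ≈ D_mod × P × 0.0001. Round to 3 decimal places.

R$0.295

Periodic yield y = 0.01175.
  t   CF        PV=CF/(1+0.01175)^t    t·PV
  1        18.75        18.5322        18.5322
  2        18.75        18.3170        36.6340
  3        18.75        18.1043        54.3129
  4        18.75        17.8940        71.5762
  5        18.75        17.6862        88.4311
  6     1,018.75       949.7916     5,698.7498
  Σ                  1,040.3255     5,968.2363
P = 1,040.3255; D_Mac = 5.73689 half-year periods = 2.86845 yrs; D_mod = 2.83513 yrs.
DV01 ≈ 2.83513 × 1,040.3255 × 0.0001 = 0.294946.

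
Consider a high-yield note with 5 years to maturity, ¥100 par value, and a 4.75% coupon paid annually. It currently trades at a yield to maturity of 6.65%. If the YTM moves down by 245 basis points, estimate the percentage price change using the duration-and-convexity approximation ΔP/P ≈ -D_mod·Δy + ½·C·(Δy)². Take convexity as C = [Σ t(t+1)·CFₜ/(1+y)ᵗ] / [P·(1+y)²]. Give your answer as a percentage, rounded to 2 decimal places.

+11.14%

With y = 0.0665:
  t   CF        PV=CF/(1+0.0665)^t    t·PV        t(t+1)·PV
  1         4.75         4.4538         4.4538           8.9076
  2         4.75         4.1761         8.3522          25.0567
  3         4.75         3.9157        11.7471          46.9886
  4         4.75         3.6716        14.6862          73.4311
  5       104.75        75.9189       379.5943       2,277.5661
  Σ                     92.1361       418.8338       2,431.9501
P = 92.1361; D_Mac = 4.54582 yrs; D_mod = 4.26237 yrs; C = 23.20616.
Duration effect: -4.26237 × (-0.0245) = +0.104428
Convexity effect: 0.5 × 23.20616 × (-0.0245)² = +0.0069647
ΔP/P ≈ +0.104428 + 0.0069647 = +0.111393 = +11.1393%.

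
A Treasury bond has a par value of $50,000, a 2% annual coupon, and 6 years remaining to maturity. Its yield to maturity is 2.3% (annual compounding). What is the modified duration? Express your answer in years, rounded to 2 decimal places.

Periodic yield y = 0.023. First find Macaulay duration:
  t   CF        PV=CF/(1+0.023)^t    t·PV
  1     1,000.00       977.5171       977.5171
  2     1,000.00       955.5397     1,911.0794
  3     1,000.00       934.0564     2,802.1692
  4     1,000.00       913.0561     3,652.2244
  5     1,000.00       892.5280     4,462.6398
  6    51,000.00    44,495.5289   266,973.1737
  Σ                 49,168.2262   280,778.8036
P = 49,168.2262; Macaulay duration = 280,778.8036 / 49,168.2262 = 5.71057 years.
Modified duration = D_Mac / (1 + y) = 5.71057 / 1.023 = 5.58218 years.

5.58 years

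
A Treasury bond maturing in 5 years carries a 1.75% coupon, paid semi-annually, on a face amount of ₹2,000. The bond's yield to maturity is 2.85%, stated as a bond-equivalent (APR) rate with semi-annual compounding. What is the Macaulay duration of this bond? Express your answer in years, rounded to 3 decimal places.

Periodic yield y = 0.01425. Discount each cash flow and weight by its period:
  t   CF        PV=CF/(1+0.01425)^t    t·PV
  1        17.50        17.2541        17.2541
  2        17.50        17.0117        34.0234
  3        17.50        16.7727        50.3181
  4        17.50        16.5370        66.1482
  5        17.50        16.3047        81.5235
  6        17.50        16.0756        96.4538
  7        17.50        15.8498       110.9484
  8        17.50        15.6271       125.0167
  9        17.50        15.4075       138.6677
  10    2,017.50     1,751.3114    17,513.1142
  Σ                  1,898.1517    18,233.4681
Price P = Σ PV = 1,898.1517.
Macaulay duration = Σ(t·PV) / P = 18,233.4681 / 1,898.1517 = 9.60591 half-year periods.
In years: 9.60591 / 2 = 4.80295 years.

4.803 years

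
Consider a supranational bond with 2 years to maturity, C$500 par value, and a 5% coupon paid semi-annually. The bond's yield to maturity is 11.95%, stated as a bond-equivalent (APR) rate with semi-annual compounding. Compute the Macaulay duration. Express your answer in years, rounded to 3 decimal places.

1.923 years

Periodic yield y = 0.05975. Discount each cash flow and weight by its period:
  t   CF        PV=CF/(1+0.05975)^t    t·PV
  1        12.50        11.7952        11.7952
  2        12.50        11.1302        22.2604
  3        12.50        10.5027        31.5080
  4       512.50       406.3312     1,625.3248
  Σ                    439.7593     1,690.8884
Price P = Σ PV = 439.7593.
Macaulay duration = Σ(t·PV) / P = 1,690.8884 / 439.7593 = 3.84503 half-year periods.
In years: 3.84503 / 2 = 1.92252 years.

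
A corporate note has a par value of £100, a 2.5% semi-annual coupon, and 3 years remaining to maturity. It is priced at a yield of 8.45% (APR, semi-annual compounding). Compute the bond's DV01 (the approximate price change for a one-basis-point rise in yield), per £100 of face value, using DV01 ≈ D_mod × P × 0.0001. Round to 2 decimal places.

Periodic yield y = 0.04225.
  t   CF        PV=CF/(1+0.04225)^t    t·PV
  1         1.25         1.1993         1.1993
  2         1.25         1.1507         2.3014
  3         1.25         1.1041         3.3122
  4         1.25         1.0593         4.2372
  5         1.25         1.0164         5.0818
  6       101.25        78.9885       473.9307
  Σ                     84.5182       490.0627
P = 84.5182; D_Mac = 5.79831 half-year periods = 2.89915 yrs; D_mod = 2.78163 yrs.
DV01 ≈ 2.78163 × 84.5182 × 0.0001 = 0.023510.

£0.02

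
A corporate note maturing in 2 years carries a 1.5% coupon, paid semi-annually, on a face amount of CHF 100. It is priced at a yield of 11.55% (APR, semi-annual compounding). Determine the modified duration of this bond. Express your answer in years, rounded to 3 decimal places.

Periodic yield y = 0.05775. First find Macaulay duration:
  t   CF        PV=CF/(1+0.05775)^t    t·PV
  1         0.75         0.7091         0.7091
  2         0.75         0.6703         1.3407
  3         0.75         0.6337         1.9012
  4       100.75        80.4846       321.9385
  Σ                     82.4978       325.8895
P = 82.4978; Macaulay duration = 325.8895 / 82.4978 = 3.95028 half-year periods = 1.97514 years.
Modified duration = D_Mac / (1 + y) = 1.97514 / 1.05775 = 1.86730 years.

1.867 years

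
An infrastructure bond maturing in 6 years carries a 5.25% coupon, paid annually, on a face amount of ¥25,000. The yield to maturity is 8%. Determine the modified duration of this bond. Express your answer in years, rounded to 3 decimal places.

Periodic yield y = 0.08. First find Macaulay duration:
  t   CF        PV=CF/(1+0.08)^t    t·PV
  1     1,312.50     1,215.2778     1,215.2778
  2     1,312.50     1,125.2572     2,250.5144
  3     1,312.50     1,041.9048     3,125.7144
  4     1,312.50       964.7267     3,858.9067
  5     1,312.50       893.2654     4,466.3272
  6    26,312.50    16,581.3383    99,488.0298
  Σ                 21,821.7702   114,404.7704
P = 21,821.7702; Macaulay duration = 114,404.7704 / 21,821.7702 = 5.24269 years.
Modified duration = D_Mac / (1 + y) = 5.24269 / 1.08 = 4.85434 years.

4.854 years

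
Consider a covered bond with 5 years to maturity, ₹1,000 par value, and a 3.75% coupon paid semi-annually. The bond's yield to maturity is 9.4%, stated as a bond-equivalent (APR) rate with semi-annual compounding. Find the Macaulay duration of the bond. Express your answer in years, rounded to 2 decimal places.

Periodic yield y = 0.047. Discount each cash flow and weight by its period:
  t   CF        PV=CF/(1+0.047)^t    t·PV
  1        18.75        17.9083        17.9083
  2        18.75        17.1044        34.2088
  3        18.75        16.3366        49.0097
  4        18.75        15.6032        62.4129
  5        18.75        14.9028        74.5140
  6        18.75        14.2338        85.4029
  7        18.75        13.5949        95.1640
  8        18.75        12.9846       103.8766
  9        18.75        12.4017       111.6153
  10    1,018.75       643.5774     6,435.7743
  Σ                    778.6477     7,069.8868
Price P = Σ PV = 778.6477.
Macaulay duration = Σ(t·PV) / P = 7,069.8868 / 778.6477 = 9.07970 half-year periods.
In years: 9.07970 / 2 = 4.53985 years.

4.54 years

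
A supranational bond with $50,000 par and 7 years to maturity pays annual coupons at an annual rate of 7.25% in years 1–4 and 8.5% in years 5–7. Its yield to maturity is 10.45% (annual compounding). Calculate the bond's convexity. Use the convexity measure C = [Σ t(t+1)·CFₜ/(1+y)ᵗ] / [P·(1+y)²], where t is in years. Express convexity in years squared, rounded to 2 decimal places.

33.96

With y = 0.1045:
  t   CF        PV=CF/(1+0.1045)^t    t·PV        t(t+1)·PV
  1     3,625.00     3,282.0281     3,282.0281       6,564.0561
  2     3,625.00     2,971.5057     5,943.0114      17,829.0343
  3     3,625.00     2,690.3628     8,071.0884      32,284.3537
  4     3,625.00     2,435.8197     9,743.2786      48,716.3930
  5     4,250.00     2,585.5940    12,927.9699      77,567.8196
  6     4,250.00     2,340.9633    14,045.7799      98,320.4594
  7    54,250.00    27,054.5118   189,381.5824   1,515,052.6594
  Σ                 43,360.7853   243,394.7388   1,796,334.7756
P = 43,360.7853.
Convexity = Σ t(t+1)·PV / [P·(1+y)²] = 1,796,334.7756 / (43,360.7853 × 1.219920) = 33.95930.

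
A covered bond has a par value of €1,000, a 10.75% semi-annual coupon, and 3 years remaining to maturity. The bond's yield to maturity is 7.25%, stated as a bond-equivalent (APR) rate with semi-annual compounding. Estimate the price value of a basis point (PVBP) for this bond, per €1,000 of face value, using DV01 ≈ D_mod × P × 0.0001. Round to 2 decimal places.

Periodic yield y = 0.03625.
  t   CF        PV=CF/(1+0.03625)^t    t·PV
  1        53.75        51.8697        51.8697
  2        53.75        50.0552       100.1104
  3        53.75        48.3042       144.9126
  4        53.75        46.6144       186.4577
  5        53.75        44.9838       224.9188
  6     1,053.75       851.0407     5,106.2442
  Σ                  1,092.8680     5,814.5134
P = 1,092.8680; D_Mac = 5.32042 half-year periods = 2.66021 yrs; D_mod = 2.56715 yrs.
DV01 ≈ 2.56715 × 1,092.8680 × 0.0001 = 0.280556.

€0.28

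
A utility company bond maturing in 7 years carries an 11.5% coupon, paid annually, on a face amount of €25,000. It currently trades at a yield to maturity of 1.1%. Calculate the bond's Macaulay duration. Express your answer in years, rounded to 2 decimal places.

Periodic yield y = 0.011. Discount each cash flow and weight by its year:
  t   CF        PV=CF/(1+0.011)^t    t·PV
  1     2,875.00     2,843.7191     2,843.7191
  2     2,875.00     2,812.7785     5,625.5571
  3     2,875.00     2,782.1746     8,346.5238
  4     2,875.00     2,751.9037    11,007.6147
  5     2,875.00     2,721.9621    13,609.8104
  6     2,875.00     2,692.3463    16,154.0776
  7    27,875.00    25,820.0326   180,740.2285
  Σ                 42,424.9169   238,327.5311
Price P = Σ PV = 42,424.9169.
Macaulay duration = Σ(t·PV) / P = 238,327.5311 / 42,424.9169 = 5.61763 years.

5.62 years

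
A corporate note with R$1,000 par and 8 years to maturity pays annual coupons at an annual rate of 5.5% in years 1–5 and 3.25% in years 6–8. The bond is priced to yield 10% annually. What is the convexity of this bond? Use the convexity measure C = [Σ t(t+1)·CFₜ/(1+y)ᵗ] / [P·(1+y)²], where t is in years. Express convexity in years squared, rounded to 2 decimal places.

44.48

With y = 0.1:
  t   CF        PV=CF/(1+0.1)^t    t·PV        t(t+1)·PV
  1        55.00        50.0000        50.0000         100.0000
  2        55.00        45.4545        90.9091         272.7273
  3        55.00        41.3223       123.9669         495.8678
  4        55.00        37.5657       150.2630         751.3148
  5        55.00        34.1507       170.7534       1,024.5202
  6        32.50        18.3454       110.0724         770.5069
  7        32.50        16.6776       116.7435         933.9478
  8     1,032.50       481.6689     3,853.3510      34,680.1586
  Σ                    725.1852     4,666.0592      39,029.0434
P = 725.1852.
Convexity = Σ t(t+1)·PV / [P·(1+y)²] = 39,029.0434 / (725.1852 × 1.210000) = 44.47886.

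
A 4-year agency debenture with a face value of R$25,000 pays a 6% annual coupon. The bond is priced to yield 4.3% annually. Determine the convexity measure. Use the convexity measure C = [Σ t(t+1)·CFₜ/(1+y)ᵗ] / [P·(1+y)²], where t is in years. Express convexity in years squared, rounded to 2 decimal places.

16.45

With y = 0.043:
  t   CF        PV=CF/(1+0.043)^t    t·PV        t(t+1)·PV
  1     1,500.00     1,438.1592     1,438.1592       2,876.3183
  2     1,500.00     1,378.8678     2,757.7357       8,273.2070
  3     1,500.00     1,322.0209     3,966.0628      15,864.2513
  4    26,500.00    22,392.8123    89,571.2493     447,856.2465
  Σ                 26,531.8603    97,733.2069     474,870.0231
P = 26,531.8603.
Convexity = Σ t(t+1)·PV / [P·(1+y)²] = 474,870.0231 / (26,531.8603 × 1.087849) = 16.45275.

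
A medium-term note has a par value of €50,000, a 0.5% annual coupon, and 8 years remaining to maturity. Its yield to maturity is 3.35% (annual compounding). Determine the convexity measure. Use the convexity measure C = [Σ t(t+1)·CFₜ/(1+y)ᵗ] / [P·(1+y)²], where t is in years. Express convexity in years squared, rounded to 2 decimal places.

With y = 0.0335:
  t   CF        PV=CF/(1+0.0335)^t    t·PV        t(t+1)·PV
  1       250.00       241.8965       241.8965         483.7929
  2       250.00       234.0556       468.1112       1,404.3336
  3       250.00       226.4689       679.4067       2,717.6268
  4       250.00       219.1281       876.5124       4,382.5621
  5       250.00       212.0253     1,060.1263       6,360.7578
  6       250.00       205.1526     1,230.9159       8,616.4111
  7       250.00       198.5028     1,389.5196      11,116.1569
  8    50,250.00    38,605.7699   308,846.1596   2,779,615.4363
  Σ                 40,142.9997   314,792.6482   2,814,697.0776
P = 40,142.9997.
Convexity = Σ t(t+1)·PV / [P·(1+y)²] = 2,814,697.0776 / (40,142.9997 × 1.068122) = 65.64488.

65.64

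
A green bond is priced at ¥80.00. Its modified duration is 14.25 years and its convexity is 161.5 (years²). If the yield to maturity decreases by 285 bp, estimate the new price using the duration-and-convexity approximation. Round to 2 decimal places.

¥117.74

Duration effect: -D_mod·Δy = -14.25 × (-0.0285) = +0.406125
Convexity effect: ½·C·(Δy)² = 0.5 × 161.5 × (-0.0285)² = +0.0655891875
ΔP/P ≈ +0.406125 + 0.0655891875 = +0.4717141875
New price ≈ 80.00 × (1 + 0.4717141875) = 117.737135.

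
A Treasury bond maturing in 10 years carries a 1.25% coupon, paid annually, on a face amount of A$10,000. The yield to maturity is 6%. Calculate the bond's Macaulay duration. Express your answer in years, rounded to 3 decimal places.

Periodic yield y = 0.06. Discount each cash flow and weight by its year:
  t   CF        PV=CF/(1+0.06)^t    t·PV
  1       125.00       117.9245       117.9245
  2       125.00       111.2496       222.4991
  3       125.00       104.9524       314.8572
  4       125.00        99.0117       396.0468
  5       125.00        93.4073       467.0364
  6       125.00        88.1201       528.7204
  7       125.00        83.1321       581.9250
  8       125.00        78.4265       627.4124
  9       125.00        73.9873       665.8858
  10   10,125.00     5,653.7471    56,537.4712
  Σ                  6,503.9587    60,459.7787
Price P = Σ PV = 6,503.9587.
Macaulay duration = Σ(t·PV) / P = 60,459.7787 / 6,503.9587 = 9.29584 years.

9.296 years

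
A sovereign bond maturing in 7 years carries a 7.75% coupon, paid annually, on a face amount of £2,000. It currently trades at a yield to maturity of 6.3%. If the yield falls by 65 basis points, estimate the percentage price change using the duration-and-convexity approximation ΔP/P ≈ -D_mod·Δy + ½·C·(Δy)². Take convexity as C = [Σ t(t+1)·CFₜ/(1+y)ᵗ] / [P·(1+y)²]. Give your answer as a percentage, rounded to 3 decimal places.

With y = 0.063:
  t   CF        PV=CF/(1+0.063)^t    t·PV        t(t+1)·PV
  1       155.00       145.8137       145.8137         291.6275
  2       155.00       137.1719       274.3438         823.0314
  3       155.00       129.0422       387.1267       1,548.5069
  4       155.00       121.3944       485.5776       2,427.8879
  5       155.00       114.1998       570.9990       3,425.9943
  6       155.00       107.4316       644.5897       4,512.1279
  7     2,155.00     1,405.1233     9,835.8628      78,686.9025
  Σ                  2,160.1770    12,344.3134      91,716.0784
P = 2,160.1770; D_Mac = 5.71449 yrs; D_mod = 5.37582 yrs; C = 37.57419.
Duration effect: -5.37582 × (-0.0065) = +0.034943
Convexity effect: 0.5 × 37.57419 × (-0.0065)² = +0.0007938
ΔP/P ≈ +0.034943 + 0.0007938 = +0.035737 = +3.5737%.

+3.574%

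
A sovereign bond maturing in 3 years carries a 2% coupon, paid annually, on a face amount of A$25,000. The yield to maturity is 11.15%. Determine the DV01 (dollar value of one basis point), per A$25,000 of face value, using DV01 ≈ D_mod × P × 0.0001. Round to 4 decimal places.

Periodic yield y = 0.1115.
  t   CF        PV=CF/(1+0.1115)^t    t·PV
  1       500.00       449.8426       449.8426
  2       500.00       404.7166       809.4333
  3    25,500.00    18,569.9947    55,709.9840
  Σ                 19,424.5539    56,969.2599
P = 19,424.5539; D_Mac = 2.93285 yrs; D_mod = 2.63864 yrs.
DV01 ≈ 2.63864 × 19,424.5539 × 0.0001 = 5.125439.

A$5.1254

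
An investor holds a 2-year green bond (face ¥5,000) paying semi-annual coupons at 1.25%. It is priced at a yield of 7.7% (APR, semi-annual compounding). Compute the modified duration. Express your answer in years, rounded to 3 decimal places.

Periodic yield y = 0.0385. First find Macaulay duration:
  t   CF        PV=CF/(1+0.0385)^t    t·PV
  1        31.25        30.0915        30.0915
  2        31.25        28.9759        57.9518
  3        31.25        27.9017        83.7051
  4     5,031.25     4,325.6352    17,302.5409
  Σ                  4,412.6043    17,474.2893
P = 4,412.6043; Macaulay duration = 17,474.2893 / 4,412.6043 = 3.96009 half-year periods = 1.98004 years.
Modified duration = D_Mac / (1 + y) = 1.98004 / 1.0385 = 1.90664 years.

1.907 years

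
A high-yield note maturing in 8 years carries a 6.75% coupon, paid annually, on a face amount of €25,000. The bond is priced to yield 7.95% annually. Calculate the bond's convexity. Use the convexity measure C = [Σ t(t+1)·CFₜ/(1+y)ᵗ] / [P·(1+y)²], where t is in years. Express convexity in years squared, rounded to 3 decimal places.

45.331

With y = 0.0795:
  t   CF        PV=CF/(1+0.0795)^t    t·PV        t(t+1)·PV
  1     1,687.50     1,563.2237     1,563.2237       3,126.4474
  2     1,687.50     1,448.0998     2,896.1996       8,688.5987
  3     1,687.50     1,341.4542     4,024.3625      16,097.4501
  4     1,687.50     1,242.6625     4,970.6500      24,853.2501
  5     1,687.50     1,151.1464     5,755.7318      34,534.3911
  6     1,687.50     1,066.3700     6,398.2197      44,787.5382
  7     1,687.50       987.8369     6,914.8585      55,318.8677
  8    26,687.50    14,471.9389   115,775.5109   1,041,979.5977
  Σ                 23,272.7323   148,298.7567   1,229,386.1411
P = 23,272.7323.
Convexity = Σ t(t+1)·PV / [P·(1+y)²] = 1,229,386.1411 / (23,272.7323 × 1.165320) = 45.33104.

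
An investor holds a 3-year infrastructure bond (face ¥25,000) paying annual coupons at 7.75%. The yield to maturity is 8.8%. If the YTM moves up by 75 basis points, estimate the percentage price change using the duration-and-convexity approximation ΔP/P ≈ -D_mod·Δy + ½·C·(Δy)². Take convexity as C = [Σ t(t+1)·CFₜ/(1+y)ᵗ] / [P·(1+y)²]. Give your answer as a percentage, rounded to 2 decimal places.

-1.89%

With y = 0.088:
  t   CF        PV=CF/(1+0.088)^t    t·PV        t(t+1)·PV
  1     1,937.50     1,780.7904     1,780.7904       3,561.5809
  2     1,937.50     1,636.7559     3,273.5118       9,820.5355
  3    26,937.50    20,915.6132    62,746.8396     250,987.3583
  Σ                 24,333.1595    67,801.1418     264,369.4747
P = 24,333.1595; D_Mac = 2.78637 yrs; D_mod = 2.56100 yrs; C = 9.17815.
Duration effect: -2.56100 × (+0.0075) = -0.019208
Convexity effect: 0.5 × 9.17815 × (0.0075)² = +0.0002581
ΔP/P ≈ -0.019208 + 0.0002581 = -0.018949 = -1.8949%.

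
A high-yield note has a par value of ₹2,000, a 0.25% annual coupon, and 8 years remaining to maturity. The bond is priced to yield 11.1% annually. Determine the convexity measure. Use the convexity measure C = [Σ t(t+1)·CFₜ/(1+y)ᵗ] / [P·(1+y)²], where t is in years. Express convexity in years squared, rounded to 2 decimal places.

With y = 0.111:
  t   CF        PV=CF/(1+0.111)^t    t·PV        t(t+1)·PV
  1         5.00         4.5005         4.5005           9.0009
  2         5.00         4.0508         8.1016          24.3049
  3         5.00         3.6461        10.9383          43.7531
  4         5.00         3.2818        13.1273          65.6363
  5         5.00         2.9539        14.7696          88.6178
  6         5.00         2.6588        15.9528         111.6696
  7         5.00         2.3932        16.7521         134.0169
  8     2,005.00       863.7775     6,910.2203      62,191.9826
  Σ                    887.2626     6,994.3624      62,668.9821
P = 887.2626.
Convexity = Σ t(t+1)·PV / [P·(1+y)²] = 62,668.9821 / (887.2626 × 1.234321) = 57.22323.

57.22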